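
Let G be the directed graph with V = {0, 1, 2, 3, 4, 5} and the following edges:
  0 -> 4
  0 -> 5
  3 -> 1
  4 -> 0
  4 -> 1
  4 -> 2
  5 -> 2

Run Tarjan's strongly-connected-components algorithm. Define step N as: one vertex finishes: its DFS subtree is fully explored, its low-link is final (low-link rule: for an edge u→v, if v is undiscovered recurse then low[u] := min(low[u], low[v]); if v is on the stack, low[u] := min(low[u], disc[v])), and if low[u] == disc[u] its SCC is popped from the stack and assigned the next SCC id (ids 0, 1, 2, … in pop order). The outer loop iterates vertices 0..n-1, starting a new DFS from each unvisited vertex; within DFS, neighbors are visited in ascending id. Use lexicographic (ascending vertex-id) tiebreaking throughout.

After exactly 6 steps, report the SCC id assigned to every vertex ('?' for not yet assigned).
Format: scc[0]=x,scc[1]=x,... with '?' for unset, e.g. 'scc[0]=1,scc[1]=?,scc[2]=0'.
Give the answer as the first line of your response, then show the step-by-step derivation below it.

scc[0]=3,scc[1]=0,scc[2]=1,scc[3]=4,scc[4]=3,scc[5]=2

step 1: low=(low[0]=0,low[1]=2,low[2]=?,low[3]=?,low[4]=0,low[5]=?); scc=(scc[0]=?,scc[1]=0,scc[2]=?,scc[3]=?,scc[4]=?,scc[5]=?)
step 2: low=(low[0]=0,low[1]=2,low[2]=3,low[3]=?,low[4]=0,low[5]=?); scc=(scc[0]=?,scc[1]=0,scc[2]=1,scc[3]=?,scc[4]=?,scc[5]=?)
step 3: low=(low[0]=0,low[1]=2,low[2]=3,low[3]=?,low[4]=0,low[5]=?); scc=(scc[0]=?,scc[1]=0,scc[2]=1,scc[3]=?,scc[4]=?,scc[5]=?)
step 4: low=(low[0]=0,low[1]=2,low[2]=3,low[3]=?,low[4]=0,low[5]=4); scc=(scc[0]=?,scc[1]=0,scc[2]=1,scc[3]=?,scc[4]=?,scc[5]=2)
step 5: low=(low[0]=0,low[1]=2,low[2]=3,low[3]=?,low[4]=0,low[5]=4); scc=(scc[0]=3,scc[1]=0,scc[2]=1,scc[3]=?,scc[4]=3,scc[5]=2)
step 6: low=(low[0]=0,low[1]=2,low[2]=3,low[3]=5,low[4]=0,low[5]=4); scc=(scc[0]=3,scc[1]=0,scc[2]=1,scc[3]=4,scc[4]=3,scc[5]=2)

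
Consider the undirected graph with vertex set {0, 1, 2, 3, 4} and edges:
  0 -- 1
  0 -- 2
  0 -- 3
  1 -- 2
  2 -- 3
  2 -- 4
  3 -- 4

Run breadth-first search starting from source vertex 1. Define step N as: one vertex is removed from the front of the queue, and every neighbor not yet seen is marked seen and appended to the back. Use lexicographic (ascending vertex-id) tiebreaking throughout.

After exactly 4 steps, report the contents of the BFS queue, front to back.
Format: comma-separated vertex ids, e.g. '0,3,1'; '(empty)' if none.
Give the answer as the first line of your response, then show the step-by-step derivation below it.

4

step 1: dequeue 1; queue=[0,2]; order=1
step 2: dequeue 0; queue=[2,3]; order=1,0
step 3: dequeue 2; queue=[3,4]; order=1,0,2
step 4: dequeue 3; queue=[4]; order=1,0,2,3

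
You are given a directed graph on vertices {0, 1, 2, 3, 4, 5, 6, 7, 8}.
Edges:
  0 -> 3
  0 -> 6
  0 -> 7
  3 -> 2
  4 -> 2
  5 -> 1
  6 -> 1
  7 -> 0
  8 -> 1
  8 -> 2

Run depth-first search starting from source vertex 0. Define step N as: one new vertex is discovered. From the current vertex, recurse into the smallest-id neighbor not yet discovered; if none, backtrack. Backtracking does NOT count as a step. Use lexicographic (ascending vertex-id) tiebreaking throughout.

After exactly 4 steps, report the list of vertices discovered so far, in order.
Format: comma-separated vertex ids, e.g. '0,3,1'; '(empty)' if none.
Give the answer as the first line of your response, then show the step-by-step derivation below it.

0,3,2,6

step 1: discover 0; path=0; order=0
step 2: discover 3; path=0>3; order=0,3
step 3: discover 2; path=0>3>2; order=0,3,2
step 4: discover 6; path=0>6; order=0,3,2,6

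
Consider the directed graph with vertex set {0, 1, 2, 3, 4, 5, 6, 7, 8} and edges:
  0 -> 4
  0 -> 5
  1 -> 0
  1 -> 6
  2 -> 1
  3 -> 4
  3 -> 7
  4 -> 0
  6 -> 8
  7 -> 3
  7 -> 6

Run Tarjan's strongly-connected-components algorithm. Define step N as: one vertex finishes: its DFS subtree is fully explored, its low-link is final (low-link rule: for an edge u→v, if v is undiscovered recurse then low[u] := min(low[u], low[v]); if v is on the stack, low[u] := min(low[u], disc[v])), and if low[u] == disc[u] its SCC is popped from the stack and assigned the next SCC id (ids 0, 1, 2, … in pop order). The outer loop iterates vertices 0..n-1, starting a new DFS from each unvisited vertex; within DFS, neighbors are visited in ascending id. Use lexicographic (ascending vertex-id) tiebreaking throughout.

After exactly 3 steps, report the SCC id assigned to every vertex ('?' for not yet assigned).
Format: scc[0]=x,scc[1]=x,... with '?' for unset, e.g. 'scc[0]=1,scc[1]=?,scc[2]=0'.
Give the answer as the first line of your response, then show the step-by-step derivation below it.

scc[0]=1,scc[1]=?,scc[2]=?,scc[3]=?,scc[4]=1,scc[5]=0,scc[6]=?,scc[7]=?,scc[8]=?

step 1: low=(low[0]=0,low[1]=?,low[2]=?,low[3]=?,low[4]=0,low[5]=?,low[6]=?,low[7]=?,low[8]=?); scc=(scc[0]=?,scc[1]=?,scc[2]=?,scc[3]=?,scc[4]=?,scc[5]=?,scc[6]=?,scc[7]=?,scc[8]=?)
step 2: low=(low[0]=0,low[1]=?,low[2]=?,low[3]=?,low[4]=0,low[5]=2,low[6]=?,low[7]=?,low[8]=?); scc=(scc[0]=?,scc[1]=?,scc[2]=?,scc[3]=?,scc[4]=?,scc[5]=0,scc[6]=?,scc[7]=?,scc[8]=?)
step 3: low=(low[0]=0,low[1]=?,low[2]=?,low[3]=?,low[4]=0,low[5]=2,low[6]=?,low[7]=?,low[8]=?); scc=(scc[0]=1,scc[1]=?,scc[2]=?,scc[3]=?,scc[4]=1,scc[5]=0,scc[6]=?,scc[7]=?,scc[8]=?)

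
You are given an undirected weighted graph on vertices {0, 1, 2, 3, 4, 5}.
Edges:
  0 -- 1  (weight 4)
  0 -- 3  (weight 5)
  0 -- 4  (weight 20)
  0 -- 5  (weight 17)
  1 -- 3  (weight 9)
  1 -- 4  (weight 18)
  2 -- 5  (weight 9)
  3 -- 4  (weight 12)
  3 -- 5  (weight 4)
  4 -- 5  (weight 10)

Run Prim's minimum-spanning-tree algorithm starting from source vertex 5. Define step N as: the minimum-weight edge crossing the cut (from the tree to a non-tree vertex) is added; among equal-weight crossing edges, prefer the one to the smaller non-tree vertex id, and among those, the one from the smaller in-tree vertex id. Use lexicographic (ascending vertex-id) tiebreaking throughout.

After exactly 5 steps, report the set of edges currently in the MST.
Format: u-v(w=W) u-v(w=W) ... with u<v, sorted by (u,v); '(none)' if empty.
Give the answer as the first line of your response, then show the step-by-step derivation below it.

0-1(w=4) 0-3(w=5) 2-5(w=9) 3-5(w=4) 4-5(w=10)

step 1: add edge 3-5 (w=4); MST = {3-5(w=4)}
step 2: add edge 0-3 (w=5); MST = {0-3(w=5) 3-5(w=4)}
step 3: add edge 0-1 (w=4); MST = {0-1(w=4) 0-3(w=5) 3-5(w=4)}
step 4: add edge 2-5 (w=9); MST = {0-1(w=4) 0-3(w=5) 2-5(w=9) 3-5(w=4)}
step 5: add edge 4-5 (w=10); MST = {0-1(w=4) 0-3(w=5) 2-5(w=9) 3-5(w=4) 4-5(w=10)}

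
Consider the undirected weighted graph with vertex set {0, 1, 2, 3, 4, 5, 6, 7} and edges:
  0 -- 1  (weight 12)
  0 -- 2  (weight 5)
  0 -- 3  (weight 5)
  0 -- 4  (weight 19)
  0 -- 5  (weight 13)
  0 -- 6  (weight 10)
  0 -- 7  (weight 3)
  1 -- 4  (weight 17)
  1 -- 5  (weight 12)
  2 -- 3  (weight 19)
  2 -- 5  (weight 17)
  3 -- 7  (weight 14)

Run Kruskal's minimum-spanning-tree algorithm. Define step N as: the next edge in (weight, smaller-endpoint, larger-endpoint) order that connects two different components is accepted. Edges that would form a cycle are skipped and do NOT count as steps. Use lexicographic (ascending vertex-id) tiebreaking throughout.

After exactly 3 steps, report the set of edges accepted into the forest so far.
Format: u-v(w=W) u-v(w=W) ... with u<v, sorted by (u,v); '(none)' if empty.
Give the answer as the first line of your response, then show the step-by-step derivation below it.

0-2(w=5) 0-3(w=5) 0-7(w=3)

step 1: add edge 0-7 (w=3); MST = {0-7(w=3)}
step 2: add edge 0-2 (w=5); MST = {0-2(w=5) 0-7(w=3)}
step 3: add edge 0-3 (w=5); MST = {0-2(w=5) 0-3(w=5) 0-7(w=3)}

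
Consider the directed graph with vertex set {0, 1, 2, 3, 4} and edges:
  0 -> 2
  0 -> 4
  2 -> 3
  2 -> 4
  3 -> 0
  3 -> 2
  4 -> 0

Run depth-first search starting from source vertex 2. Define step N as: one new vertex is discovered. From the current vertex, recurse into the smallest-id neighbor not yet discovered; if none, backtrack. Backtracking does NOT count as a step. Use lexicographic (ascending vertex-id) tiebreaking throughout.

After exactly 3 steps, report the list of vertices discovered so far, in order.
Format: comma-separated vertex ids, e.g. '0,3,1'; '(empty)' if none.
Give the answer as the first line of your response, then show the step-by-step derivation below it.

2,3,0

step 1: discover 2; path=2; order=2
step 2: discover 3; path=2>3; order=2,3
step 3: discover 0; path=2>3>0; order=2,3,0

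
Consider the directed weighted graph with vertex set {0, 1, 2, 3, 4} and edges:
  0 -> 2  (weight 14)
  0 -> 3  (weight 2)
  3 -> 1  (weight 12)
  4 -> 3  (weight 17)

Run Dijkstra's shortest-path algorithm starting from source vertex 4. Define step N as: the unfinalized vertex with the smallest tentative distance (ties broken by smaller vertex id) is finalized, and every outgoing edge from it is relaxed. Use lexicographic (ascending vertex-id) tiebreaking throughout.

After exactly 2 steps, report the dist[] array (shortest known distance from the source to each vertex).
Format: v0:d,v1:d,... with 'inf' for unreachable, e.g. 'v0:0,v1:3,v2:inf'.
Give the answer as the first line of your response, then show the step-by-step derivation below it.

v0:inf,v1:29,v2:inf,v3:17,v4:0

step 1: dist = v0:inf,v1:inf,v2:inf,v3:17,v4:0
step 2: dist = v0:inf,v1:29,v2:inf,v3:17,v4:0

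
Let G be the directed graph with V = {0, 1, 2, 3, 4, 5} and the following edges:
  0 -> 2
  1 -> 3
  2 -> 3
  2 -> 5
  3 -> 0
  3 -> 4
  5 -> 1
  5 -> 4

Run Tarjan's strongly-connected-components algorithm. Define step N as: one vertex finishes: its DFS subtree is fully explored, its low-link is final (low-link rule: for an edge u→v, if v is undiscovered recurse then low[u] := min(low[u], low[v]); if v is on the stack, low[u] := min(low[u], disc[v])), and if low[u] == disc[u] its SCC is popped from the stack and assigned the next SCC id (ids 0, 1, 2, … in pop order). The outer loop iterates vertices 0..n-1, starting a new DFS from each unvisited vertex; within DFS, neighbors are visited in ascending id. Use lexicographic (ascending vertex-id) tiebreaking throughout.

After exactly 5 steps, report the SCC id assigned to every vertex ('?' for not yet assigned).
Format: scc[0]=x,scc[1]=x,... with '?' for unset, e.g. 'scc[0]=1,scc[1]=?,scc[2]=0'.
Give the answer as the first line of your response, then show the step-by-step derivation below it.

scc[0]=?,scc[1]=?,scc[2]=?,scc[3]=?,scc[4]=0,scc[5]=?

step 1: low=(low[0]=0,low[1]=?,low[2]=1,low[3]=0,low[4]=3,low[5]=?); scc=(scc[0]=?,scc[1]=?,scc[2]=?,scc[3]=?,scc[4]=0,scc[5]=?)
step 2: low=(low[0]=0,low[1]=?,low[2]=1,low[3]=0,low[4]=3,low[5]=?); scc=(scc[0]=?,scc[1]=?,scc[2]=?,scc[3]=?,scc[4]=0,scc[5]=?)
step 3: low=(low[0]=0,low[1]=2,low[2]=0,low[3]=0,low[4]=3,low[5]=4); scc=(scc[0]=?,scc[1]=?,scc[2]=?,scc[3]=?,scc[4]=0,scc[5]=?)
step 4: low=(low[0]=0,low[1]=2,low[2]=0,low[3]=0,low[4]=3,low[5]=2); scc=(scc[0]=?,scc[1]=?,scc[2]=?,scc[3]=?,scc[4]=0,scc[5]=?)
step 5: low=(low[0]=0,low[1]=2,low[2]=0,low[3]=0,low[4]=3,low[5]=2); scc=(scc[0]=?,scc[1]=?,scc[2]=?,scc[3]=?,scc[4]=0,scc[5]=?)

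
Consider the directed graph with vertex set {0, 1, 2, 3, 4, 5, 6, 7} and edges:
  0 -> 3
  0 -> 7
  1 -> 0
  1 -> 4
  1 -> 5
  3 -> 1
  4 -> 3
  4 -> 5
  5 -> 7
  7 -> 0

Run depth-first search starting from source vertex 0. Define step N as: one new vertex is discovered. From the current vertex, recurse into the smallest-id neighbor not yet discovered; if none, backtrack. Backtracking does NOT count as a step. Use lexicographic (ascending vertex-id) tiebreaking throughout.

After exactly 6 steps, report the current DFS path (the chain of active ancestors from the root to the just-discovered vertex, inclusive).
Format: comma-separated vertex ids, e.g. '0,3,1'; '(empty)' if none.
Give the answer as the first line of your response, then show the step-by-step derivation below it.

0,3,1,4,5,7

step 1: discover 0; path=0; order=0
step 2: discover 3; path=0>3; order=0,3
step 3: discover 1; path=0>3>1; order=0,3,1
step 4: discover 4; path=0>3>1>4; order=0,3,1,4
step 5: discover 5; path=0>3>1>4>5; order=0,3,1,4,5
step 6: discover 7; path=0>3>1>4>5>7; order=0,3,1,4,5,7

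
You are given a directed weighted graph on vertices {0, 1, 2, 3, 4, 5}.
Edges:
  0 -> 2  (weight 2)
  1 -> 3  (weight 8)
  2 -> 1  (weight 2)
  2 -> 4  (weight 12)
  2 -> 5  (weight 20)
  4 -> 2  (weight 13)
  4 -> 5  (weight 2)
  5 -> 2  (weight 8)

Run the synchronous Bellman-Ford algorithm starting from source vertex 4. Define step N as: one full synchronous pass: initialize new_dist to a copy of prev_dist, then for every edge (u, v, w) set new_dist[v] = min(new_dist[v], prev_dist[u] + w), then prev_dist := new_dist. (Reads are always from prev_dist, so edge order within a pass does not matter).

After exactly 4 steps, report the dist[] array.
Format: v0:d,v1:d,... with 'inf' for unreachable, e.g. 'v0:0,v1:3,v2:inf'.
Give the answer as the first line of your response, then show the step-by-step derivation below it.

v0:inf,v1:12,v2:10,v3:20,v4:0,v5:2

step 1: dist = v0:inf,v1:inf,v2:13,v3:inf,v4:0,v5:2
step 2: dist = v0:inf,v1:15,v2:10,v3:inf,v4:0,v5:2
step 3: dist = v0:inf,v1:12,v2:10,v3:23,v4:0,v5:2
step 4: dist = v0:inf,v1:12,v2:10,v3:20,v4:0,v5:2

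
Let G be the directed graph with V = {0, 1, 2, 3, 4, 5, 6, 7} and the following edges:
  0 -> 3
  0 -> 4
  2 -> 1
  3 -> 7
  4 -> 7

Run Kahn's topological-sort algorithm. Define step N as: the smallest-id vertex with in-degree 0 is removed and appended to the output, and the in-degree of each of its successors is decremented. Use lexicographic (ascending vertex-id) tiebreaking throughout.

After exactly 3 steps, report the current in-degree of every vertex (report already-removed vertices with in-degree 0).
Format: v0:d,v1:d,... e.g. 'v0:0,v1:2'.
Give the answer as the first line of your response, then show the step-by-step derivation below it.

v0:0,v1:0,v2:0,v3:0,v4:0,v5:0,v6:0,v7:2

step 1: output 0; order=[0]; indeg=(0,1,0,0,0,0,0,2)
step 2: output 2; order=[0,2]; indeg=(0,0,0,0,0,0,0,2)
step 3: output 1; order=[0,2,1]; indeg=(0,0,0,0,0,0,0,2)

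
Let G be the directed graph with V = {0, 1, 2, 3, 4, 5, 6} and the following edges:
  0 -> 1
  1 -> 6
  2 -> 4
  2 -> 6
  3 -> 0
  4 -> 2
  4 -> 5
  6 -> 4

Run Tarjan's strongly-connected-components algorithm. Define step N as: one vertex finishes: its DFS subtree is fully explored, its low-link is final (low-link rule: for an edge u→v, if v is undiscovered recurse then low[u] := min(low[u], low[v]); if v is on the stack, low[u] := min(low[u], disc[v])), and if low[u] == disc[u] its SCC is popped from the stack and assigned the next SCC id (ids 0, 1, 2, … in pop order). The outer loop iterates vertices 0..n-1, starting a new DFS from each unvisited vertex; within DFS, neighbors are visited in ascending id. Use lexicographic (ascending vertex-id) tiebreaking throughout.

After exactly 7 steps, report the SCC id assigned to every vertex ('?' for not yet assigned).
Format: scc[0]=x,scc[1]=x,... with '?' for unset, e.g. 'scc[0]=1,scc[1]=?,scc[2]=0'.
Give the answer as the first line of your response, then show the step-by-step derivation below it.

scc[0]=3,scc[1]=2,scc[2]=1,scc[3]=4,scc[4]=1,scc[5]=0,scc[6]=1

step 1: low=(low[0]=0,low[1]=1,low[2]=2,low[3]=?,low[4]=3,low[5]=?,low[6]=2); scc=(scc[0]=?,scc[1]=?,scc[2]=?,scc[3]=?,scc[4]=?,scc[5]=?,scc[6]=?)
step 2: low=(low[0]=0,low[1]=1,low[2]=2,low[3]=?,low[4]=2,low[5]=5,low[6]=2); scc=(scc[0]=?,scc[1]=?,scc[2]=?,scc[3]=?,scc[4]=?,scc[5]=0,scc[6]=?)
step 3: low=(low[0]=0,low[1]=1,low[2]=2,low[3]=?,low[4]=2,low[5]=5,low[6]=2); scc=(scc[0]=?,scc[1]=?,scc[2]=?,scc[3]=?,scc[4]=?,scc[5]=0,scc[6]=?)
step 4: low=(low[0]=0,low[1]=1,low[2]=2,low[3]=?,low[4]=2,low[5]=5,low[6]=2); scc=(scc[0]=?,scc[1]=?,scc[2]=1,scc[3]=?,scc[4]=1,scc[5]=0,scc[6]=1)
step 5: low=(low[0]=0,low[1]=1,low[2]=2,low[3]=?,low[4]=2,low[5]=5,low[6]=2); scc=(scc[0]=?,scc[1]=2,scc[2]=1,scc[3]=?,scc[4]=1,scc[5]=0,scc[6]=1)
step 6: low=(low[0]=0,low[1]=1,low[2]=2,low[3]=?,low[4]=2,low[5]=5,low[6]=2); scc=(scc[0]=3,scc[1]=2,scc[2]=1,scc[3]=?,scc[4]=1,scc[5]=0,scc[6]=1)
step 7: low=(low[0]=0,low[1]=1,low[2]=2,low[3]=6,low[4]=2,low[5]=5,low[6]=2); scc=(scc[0]=3,scc[1]=2,scc[2]=1,scc[3]=4,scc[4]=1,scc[5]=0,scc[6]=1)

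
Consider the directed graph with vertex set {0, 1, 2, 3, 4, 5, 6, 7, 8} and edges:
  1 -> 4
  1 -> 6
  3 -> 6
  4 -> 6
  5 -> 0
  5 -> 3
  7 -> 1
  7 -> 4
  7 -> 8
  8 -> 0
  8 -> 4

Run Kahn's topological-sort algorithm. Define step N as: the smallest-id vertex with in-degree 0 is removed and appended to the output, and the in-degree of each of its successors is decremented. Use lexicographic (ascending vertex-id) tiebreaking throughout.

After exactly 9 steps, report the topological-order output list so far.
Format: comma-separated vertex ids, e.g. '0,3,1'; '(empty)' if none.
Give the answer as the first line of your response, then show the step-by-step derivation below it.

2,5,3,7,1,8,0,4,6

step 1: output 2; order=[2]; indeg=(2,1,0,1,3,0,3,0,1)
step 2: output 5; order=[2,5]; indeg=(1,1,0,0,3,0,3,0,1)
step 3: output 3; order=[2,5,3]; indeg=(1,1,0,0,3,0,2,0,1)
step 4: output 7; order=[2,5,3,7]; indeg=(1,0,0,0,2,0,2,0,0)
step 5: output 1; order=[2,5,3,7,1]; indeg=(1,0,0,0,1,0,1,0,0)
step 6: output 8; order=[2,5,3,7,1,8]; indeg=(0,0,0,0,0,0,1,0,0)
step 7: output 0; order=[2,5,3,7,1,8,0]; indeg=(0,0,0,0,0,0,1,0,0)
step 8: output 4; order=[2,5,3,7,1,8,0,4]; indeg=(0,0,0,0,0,0,0,0,0)
step 9: output 6; order=[2,5,3,7,1,8,0,4,6]; indeg=(0,0,0,0,0,0,0,0,0)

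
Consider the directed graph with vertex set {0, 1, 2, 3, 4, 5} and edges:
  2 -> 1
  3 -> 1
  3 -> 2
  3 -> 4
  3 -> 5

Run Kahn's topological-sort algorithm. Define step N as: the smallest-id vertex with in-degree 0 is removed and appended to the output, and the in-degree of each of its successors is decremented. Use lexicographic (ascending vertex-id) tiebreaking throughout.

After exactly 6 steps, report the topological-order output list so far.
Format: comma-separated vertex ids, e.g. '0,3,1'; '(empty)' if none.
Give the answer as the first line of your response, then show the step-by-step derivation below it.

0,3,2,1,4,5

step 1: output 0; order=[0]; indeg=(0,2,1,0,1,1)
step 2: output 3; order=[0,3]; indeg=(0,1,0,0,0,0)
step 3: output 2; order=[0,3,2]; indeg=(0,0,0,0,0,0)
step 4: output 1; order=[0,3,2,1]; indeg=(0,0,0,0,0,0)
step 5: output 4; order=[0,3,2,1,4]; indeg=(0,0,0,0,0,0)
step 6: output 5; order=[0,3,2,1,4,5]; indeg=(0,0,0,0,0,0)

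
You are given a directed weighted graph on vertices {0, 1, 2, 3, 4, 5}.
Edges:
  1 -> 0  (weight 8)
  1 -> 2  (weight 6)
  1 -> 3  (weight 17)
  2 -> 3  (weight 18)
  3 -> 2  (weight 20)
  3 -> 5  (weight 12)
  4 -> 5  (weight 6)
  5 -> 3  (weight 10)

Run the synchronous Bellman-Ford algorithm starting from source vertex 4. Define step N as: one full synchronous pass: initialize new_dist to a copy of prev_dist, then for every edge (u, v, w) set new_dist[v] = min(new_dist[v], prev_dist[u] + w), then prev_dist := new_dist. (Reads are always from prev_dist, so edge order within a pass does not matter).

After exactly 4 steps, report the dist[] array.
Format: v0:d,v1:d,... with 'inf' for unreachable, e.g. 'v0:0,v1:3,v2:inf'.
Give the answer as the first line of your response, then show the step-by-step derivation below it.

v0:inf,v1:inf,v2:36,v3:16,v4:0,v5:6

step 1: dist = v0:inf,v1:inf,v2:inf,v3:inf,v4:0,v5:6
step 2: dist = v0:inf,v1:inf,v2:inf,v3:16,v4:0,v5:6
step 3: dist = v0:inf,v1:inf,v2:36,v3:16,v4:0,v5:6
step 4: dist = v0:inf,v1:inf,v2:36,v3:16,v4:0,v5:6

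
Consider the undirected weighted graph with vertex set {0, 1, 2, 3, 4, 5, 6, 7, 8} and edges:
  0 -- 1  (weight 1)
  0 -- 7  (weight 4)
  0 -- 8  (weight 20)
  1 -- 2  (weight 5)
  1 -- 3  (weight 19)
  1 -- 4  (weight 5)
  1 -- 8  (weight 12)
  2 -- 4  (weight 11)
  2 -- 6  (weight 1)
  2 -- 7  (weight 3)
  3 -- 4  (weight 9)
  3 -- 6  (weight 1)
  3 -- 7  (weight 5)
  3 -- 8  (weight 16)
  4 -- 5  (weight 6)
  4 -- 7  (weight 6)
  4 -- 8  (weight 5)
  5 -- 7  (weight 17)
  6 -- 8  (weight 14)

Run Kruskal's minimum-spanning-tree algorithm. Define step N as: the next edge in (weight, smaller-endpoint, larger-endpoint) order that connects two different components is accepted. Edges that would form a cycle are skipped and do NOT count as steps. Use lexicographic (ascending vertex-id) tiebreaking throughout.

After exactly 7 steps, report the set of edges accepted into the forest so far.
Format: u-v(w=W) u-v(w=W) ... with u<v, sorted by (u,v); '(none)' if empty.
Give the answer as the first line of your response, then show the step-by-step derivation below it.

0-1(w=1) 0-7(w=4) 1-4(w=5) 2-6(w=1) 2-7(w=3) 3-6(w=1) 4-8(w=5)

step 1: add edge 0-1 (w=1); MST = {0-1(w=1)}
step 2: add edge 2-6 (w=1); MST = {0-1(w=1) 2-6(w=1)}
step 3: add edge 3-6 (w=1); MST = {0-1(w=1) 2-6(w=1) 3-6(w=1)}
step 4: add edge 2-7 (w=3); MST = {0-1(w=1) 2-6(w=1) 2-7(w=3) 3-6(w=1)}
step 5: add edge 0-7 (w=4); MST = {0-1(w=1) 0-7(w=4) 2-6(w=1) 2-7(w=3) 3-6(w=1)}
step 6: add edge 1-4 (w=5); MST = {0-1(w=1) 0-7(w=4) 1-4(w=5) 2-6(w=1) 2-7(w=3) 3-6(w=1)}
step 7: add edge 4-8 (w=5); MST = {0-1(w=1) 0-7(w=4) 1-4(w=5) 2-6(w=1) 2-7(w=3) 3-6(w=1) 4-8(w=5)}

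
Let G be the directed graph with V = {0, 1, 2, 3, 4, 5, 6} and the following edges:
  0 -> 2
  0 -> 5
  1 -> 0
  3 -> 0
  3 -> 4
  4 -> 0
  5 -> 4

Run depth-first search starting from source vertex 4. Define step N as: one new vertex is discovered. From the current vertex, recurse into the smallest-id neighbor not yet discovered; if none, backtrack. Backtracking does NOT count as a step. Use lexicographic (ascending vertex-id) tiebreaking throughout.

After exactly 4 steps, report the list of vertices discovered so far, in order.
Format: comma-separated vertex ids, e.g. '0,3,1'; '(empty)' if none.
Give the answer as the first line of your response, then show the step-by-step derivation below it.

4,0,2,5

step 1: discover 4; path=4; order=4
step 2: discover 0; path=4>0; order=4,0
step 3: discover 2; path=4>0>2; order=4,0,2
step 4: discover 5; path=4>0>5; order=4,0,2,5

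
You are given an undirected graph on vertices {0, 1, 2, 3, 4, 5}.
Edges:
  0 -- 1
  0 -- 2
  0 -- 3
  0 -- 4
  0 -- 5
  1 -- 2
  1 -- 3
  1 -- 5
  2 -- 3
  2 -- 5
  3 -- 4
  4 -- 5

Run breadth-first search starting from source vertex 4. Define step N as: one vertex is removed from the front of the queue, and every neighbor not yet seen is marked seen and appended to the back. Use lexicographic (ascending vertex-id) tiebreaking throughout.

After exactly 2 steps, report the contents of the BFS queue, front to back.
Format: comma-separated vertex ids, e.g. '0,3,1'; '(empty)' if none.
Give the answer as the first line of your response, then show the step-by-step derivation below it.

3,5,1,2

step 1: dequeue 4; queue=[0,3,5]; order=4
step 2: dequeue 0; queue=[3,5,1,2]; order=4,0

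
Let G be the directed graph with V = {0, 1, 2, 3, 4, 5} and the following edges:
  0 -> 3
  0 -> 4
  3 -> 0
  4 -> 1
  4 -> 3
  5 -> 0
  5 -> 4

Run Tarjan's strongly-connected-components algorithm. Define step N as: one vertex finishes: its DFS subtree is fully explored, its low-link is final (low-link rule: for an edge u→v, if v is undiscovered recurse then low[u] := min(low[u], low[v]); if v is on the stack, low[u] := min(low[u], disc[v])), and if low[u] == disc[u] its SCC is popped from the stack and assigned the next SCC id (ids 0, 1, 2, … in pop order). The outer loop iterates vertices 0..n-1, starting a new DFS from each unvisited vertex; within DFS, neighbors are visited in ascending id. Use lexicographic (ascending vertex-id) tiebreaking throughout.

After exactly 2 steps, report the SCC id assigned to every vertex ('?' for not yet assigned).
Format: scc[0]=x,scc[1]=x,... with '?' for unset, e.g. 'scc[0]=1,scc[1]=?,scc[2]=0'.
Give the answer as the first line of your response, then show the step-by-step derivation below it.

scc[0]=?,scc[1]=0,scc[2]=?,scc[3]=?,scc[4]=?,scc[5]=?

step 1: low=(low[0]=0,low[1]=?,low[2]=?,low[3]=0,low[4]=?,low[5]=?); scc=(scc[0]=?,scc[1]=?,scc[2]=?,scc[3]=?,scc[4]=?,scc[5]=?)
step 2: low=(low[0]=0,low[1]=3,low[2]=?,low[3]=0,low[4]=2,low[5]=?); scc=(scc[0]=?,scc[1]=0,scc[2]=?,scc[3]=?,scc[4]=?,scc[5]=?)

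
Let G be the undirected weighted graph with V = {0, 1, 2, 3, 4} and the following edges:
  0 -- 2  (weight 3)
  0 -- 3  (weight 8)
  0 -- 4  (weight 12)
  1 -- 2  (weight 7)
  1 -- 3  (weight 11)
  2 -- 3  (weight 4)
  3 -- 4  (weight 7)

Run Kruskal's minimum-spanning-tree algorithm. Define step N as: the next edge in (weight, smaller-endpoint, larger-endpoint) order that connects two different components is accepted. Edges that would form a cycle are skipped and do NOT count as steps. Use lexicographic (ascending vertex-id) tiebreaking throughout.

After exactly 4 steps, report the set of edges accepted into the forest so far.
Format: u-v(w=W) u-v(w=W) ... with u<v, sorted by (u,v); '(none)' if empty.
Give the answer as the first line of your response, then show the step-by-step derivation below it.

0-2(w=3) 1-2(w=7) 2-3(w=4) 3-4(w=7)

step 1: add edge 0-2 (w=3); MST = {0-2(w=3)}
step 2: add edge 2-3 (w=4); MST = {0-2(w=3) 2-3(w=4)}
step 3: add edge 1-2 (w=7); MST = {0-2(w=3) 1-2(w=7) 2-3(w=4)}
step 4: add edge 3-4 (w=7); MST = {0-2(w=3) 1-2(w=7) 2-3(w=4) 3-4(w=7)}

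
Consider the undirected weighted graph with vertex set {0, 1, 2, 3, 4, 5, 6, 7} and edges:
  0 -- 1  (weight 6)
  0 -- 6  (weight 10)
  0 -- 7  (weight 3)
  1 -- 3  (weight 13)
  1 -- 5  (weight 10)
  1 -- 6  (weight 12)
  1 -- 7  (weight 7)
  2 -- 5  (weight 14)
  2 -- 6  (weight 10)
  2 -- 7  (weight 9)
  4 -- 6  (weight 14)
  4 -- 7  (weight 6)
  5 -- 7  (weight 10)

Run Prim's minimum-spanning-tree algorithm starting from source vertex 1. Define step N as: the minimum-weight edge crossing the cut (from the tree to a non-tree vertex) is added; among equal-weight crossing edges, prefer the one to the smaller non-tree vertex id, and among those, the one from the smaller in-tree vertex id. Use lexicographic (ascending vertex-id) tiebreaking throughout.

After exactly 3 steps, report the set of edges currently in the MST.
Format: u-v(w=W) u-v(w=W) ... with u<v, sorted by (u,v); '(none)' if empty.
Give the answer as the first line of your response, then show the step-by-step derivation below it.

0-1(w=6) 0-7(w=3) 4-7(w=6)

step 1: add edge 0-1 (w=6); MST = {0-1(w=6)}
step 2: add edge 0-7 (w=3); MST = {0-1(w=6) 0-7(w=3)}
step 3: add edge 4-7 (w=6); MST = {0-1(w=6) 0-7(w=3) 4-7(w=6)}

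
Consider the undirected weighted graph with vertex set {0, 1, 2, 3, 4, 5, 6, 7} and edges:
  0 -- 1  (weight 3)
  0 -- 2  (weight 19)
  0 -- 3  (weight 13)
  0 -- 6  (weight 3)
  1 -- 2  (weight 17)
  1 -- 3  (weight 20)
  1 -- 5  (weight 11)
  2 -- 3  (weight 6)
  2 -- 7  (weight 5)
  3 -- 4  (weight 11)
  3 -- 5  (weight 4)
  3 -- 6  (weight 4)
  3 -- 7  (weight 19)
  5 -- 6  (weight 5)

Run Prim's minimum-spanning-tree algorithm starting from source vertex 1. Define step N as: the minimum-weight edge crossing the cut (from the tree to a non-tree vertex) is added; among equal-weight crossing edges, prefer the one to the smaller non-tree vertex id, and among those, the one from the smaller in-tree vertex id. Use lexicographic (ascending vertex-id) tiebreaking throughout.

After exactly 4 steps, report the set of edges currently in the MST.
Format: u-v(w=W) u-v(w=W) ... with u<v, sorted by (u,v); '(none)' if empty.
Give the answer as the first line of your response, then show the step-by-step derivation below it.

0-1(w=3) 0-6(w=3) 3-5(w=4) 3-6(w=4)

step 1: add edge 0-1 (w=3); MST = {0-1(w=3)}
step 2: add edge 0-6 (w=3); MST = {0-1(w=3) 0-6(w=3)}
step 3: add edge 3-6 (w=4); MST = {0-1(w=3) 0-6(w=3) 3-6(w=4)}
step 4: add edge 3-5 (w=4); MST = {0-1(w=3) 0-6(w=3) 3-5(w=4) 3-6(w=4)}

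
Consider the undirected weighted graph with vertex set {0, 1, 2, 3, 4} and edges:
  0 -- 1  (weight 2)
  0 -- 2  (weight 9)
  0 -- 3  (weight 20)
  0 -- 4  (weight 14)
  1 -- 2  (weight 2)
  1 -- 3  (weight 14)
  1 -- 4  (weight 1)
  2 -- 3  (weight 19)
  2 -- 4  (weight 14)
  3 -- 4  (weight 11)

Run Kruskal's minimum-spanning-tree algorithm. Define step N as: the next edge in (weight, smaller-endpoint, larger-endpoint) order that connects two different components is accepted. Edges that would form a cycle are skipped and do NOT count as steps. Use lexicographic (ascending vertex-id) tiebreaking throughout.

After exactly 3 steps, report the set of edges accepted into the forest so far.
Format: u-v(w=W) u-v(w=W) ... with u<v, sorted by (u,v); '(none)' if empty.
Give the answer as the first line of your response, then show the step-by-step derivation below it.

0-1(w=2) 1-2(w=2) 1-4(w=1)

step 1: add edge 1-4 (w=1); MST = {1-4(w=1)}
step 2: add edge 0-1 (w=2); MST = {0-1(w=2) 1-4(w=1)}
step 3: add edge 1-2 (w=2); MST = {0-1(w=2) 1-2(w=2) 1-4(w=1)}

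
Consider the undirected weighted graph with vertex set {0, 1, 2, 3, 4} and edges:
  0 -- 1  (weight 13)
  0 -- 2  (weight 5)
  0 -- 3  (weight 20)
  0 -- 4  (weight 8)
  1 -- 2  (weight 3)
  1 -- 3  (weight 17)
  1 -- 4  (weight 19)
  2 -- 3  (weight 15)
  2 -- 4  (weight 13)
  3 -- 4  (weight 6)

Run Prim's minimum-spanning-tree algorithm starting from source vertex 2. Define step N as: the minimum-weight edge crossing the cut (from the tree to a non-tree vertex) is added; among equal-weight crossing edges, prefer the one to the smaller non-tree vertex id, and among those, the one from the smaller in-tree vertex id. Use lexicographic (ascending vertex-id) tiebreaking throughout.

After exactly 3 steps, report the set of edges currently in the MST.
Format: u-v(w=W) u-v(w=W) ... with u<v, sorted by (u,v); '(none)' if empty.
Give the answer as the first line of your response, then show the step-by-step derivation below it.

0-2(w=5) 0-4(w=8) 1-2(w=3)

step 1: add edge 1-2 (w=3); MST = {1-2(w=3)}
step 2: add edge 0-2 (w=5); MST = {0-2(w=5) 1-2(w=3)}
step 3: add edge 0-4 (w=8); MST = {0-2(w=5) 0-4(w=8) 1-2(w=3)}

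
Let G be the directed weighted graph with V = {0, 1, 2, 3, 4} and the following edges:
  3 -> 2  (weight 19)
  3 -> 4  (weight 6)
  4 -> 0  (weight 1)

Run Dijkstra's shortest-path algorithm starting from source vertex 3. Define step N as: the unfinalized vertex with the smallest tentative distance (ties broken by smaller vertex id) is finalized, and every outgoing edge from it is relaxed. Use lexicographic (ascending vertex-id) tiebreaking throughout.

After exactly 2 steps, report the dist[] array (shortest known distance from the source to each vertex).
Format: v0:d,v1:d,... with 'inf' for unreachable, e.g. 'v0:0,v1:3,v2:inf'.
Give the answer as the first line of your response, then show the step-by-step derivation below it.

v0:7,v1:inf,v2:19,v3:0,v4:6

step 1: dist = v0:inf,v1:inf,v2:19,v3:0,v4:6
step 2: dist = v0:7,v1:inf,v2:19,v3:0,v4:6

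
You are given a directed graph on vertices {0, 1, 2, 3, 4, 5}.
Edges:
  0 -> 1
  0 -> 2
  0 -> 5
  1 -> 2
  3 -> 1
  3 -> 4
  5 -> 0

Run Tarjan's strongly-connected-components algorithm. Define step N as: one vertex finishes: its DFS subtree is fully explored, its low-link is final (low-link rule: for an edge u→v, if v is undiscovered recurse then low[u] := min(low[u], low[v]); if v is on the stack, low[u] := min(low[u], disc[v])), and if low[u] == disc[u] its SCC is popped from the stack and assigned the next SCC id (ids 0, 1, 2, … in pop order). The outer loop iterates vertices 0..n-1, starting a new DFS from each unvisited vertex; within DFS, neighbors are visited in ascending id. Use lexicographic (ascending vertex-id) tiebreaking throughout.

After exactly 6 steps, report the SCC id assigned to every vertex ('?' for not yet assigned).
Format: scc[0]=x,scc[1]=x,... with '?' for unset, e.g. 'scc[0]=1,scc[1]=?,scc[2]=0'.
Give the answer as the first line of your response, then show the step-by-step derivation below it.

scc[0]=2,scc[1]=1,scc[2]=0,scc[3]=4,scc[4]=3,scc[5]=2

step 1: low=(low[0]=0,low[1]=1,low[2]=2,low[3]=?,low[4]=?,low[5]=?); scc=(scc[0]=?,scc[1]=?,scc[2]=0,scc[3]=?,scc[4]=?,scc[5]=?)
step 2: low=(low[0]=0,low[1]=1,low[2]=2,low[3]=?,low[4]=?,low[5]=?); scc=(scc[0]=?,scc[1]=1,scc[2]=0,scc[3]=?,scc[4]=?,scc[5]=?)
step 3: low=(low[0]=0,low[1]=1,low[2]=2,low[3]=?,low[4]=?,low[5]=0); scc=(scc[0]=?,scc[1]=1,scc[2]=0,scc[3]=?,scc[4]=?,scc[5]=?)
step 4: low=(low[0]=0,low[1]=1,low[2]=2,low[3]=?,low[4]=?,low[5]=0); scc=(scc[0]=2,scc[1]=1,scc[2]=0,scc[3]=?,scc[4]=?,scc[5]=2)
step 5: low=(low[0]=0,low[1]=1,low[2]=2,low[3]=4,low[4]=5,low[5]=0); scc=(scc[0]=2,scc[1]=1,scc[2]=0,scc[3]=?,scc[4]=3,scc[5]=2)
step 6: low=(low[0]=0,low[1]=1,low[2]=2,low[3]=4,low[4]=5,low[5]=0); scc=(scc[0]=2,scc[1]=1,scc[2]=0,scc[3]=4,scc[4]=3,scc[5]=2)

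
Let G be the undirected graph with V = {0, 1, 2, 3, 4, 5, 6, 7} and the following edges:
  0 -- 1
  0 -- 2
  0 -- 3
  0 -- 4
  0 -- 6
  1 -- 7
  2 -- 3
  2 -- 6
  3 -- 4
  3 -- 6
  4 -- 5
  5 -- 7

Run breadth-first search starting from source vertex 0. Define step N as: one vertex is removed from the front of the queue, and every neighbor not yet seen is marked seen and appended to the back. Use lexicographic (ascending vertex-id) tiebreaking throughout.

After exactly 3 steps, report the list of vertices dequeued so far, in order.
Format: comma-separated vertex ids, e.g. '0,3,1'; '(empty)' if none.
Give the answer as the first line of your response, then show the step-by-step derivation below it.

0,1,2

step 1: dequeue 0; queue=[1,2,3,4,6]; order=0
step 2: dequeue 1; queue=[2,3,4,6,7]; order=0,1
step 3: dequeue 2; queue=[3,4,6,7]; order=0,1,2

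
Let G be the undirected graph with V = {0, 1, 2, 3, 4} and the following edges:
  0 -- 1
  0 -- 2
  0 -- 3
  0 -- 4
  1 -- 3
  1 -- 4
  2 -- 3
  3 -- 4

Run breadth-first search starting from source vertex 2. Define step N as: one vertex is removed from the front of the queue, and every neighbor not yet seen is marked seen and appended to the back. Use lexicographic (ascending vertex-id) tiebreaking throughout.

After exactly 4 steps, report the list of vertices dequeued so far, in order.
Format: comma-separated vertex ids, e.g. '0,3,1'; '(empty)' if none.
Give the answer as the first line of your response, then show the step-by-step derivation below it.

2,0,3,1

step 1: dequeue 2; queue=[0,3]; order=2
step 2: dequeue 0; queue=[3,1,4]; order=2,0
step 3: dequeue 3; queue=[1,4]; order=2,0,3
step 4: dequeue 1; queue=[4]; order=2,0,3,1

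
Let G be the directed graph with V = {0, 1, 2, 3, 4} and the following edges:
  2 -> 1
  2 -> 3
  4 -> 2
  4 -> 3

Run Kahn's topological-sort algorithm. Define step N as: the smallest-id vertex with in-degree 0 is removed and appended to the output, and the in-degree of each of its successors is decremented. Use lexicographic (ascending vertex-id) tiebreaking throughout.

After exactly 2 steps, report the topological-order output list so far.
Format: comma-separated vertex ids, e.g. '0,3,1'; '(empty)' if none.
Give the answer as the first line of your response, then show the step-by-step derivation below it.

0,4

step 1: output 0; order=[0]; indeg=(0,1,1,2,0)
step 2: output 4; order=[0,4]; indeg=(0,1,0,1,0)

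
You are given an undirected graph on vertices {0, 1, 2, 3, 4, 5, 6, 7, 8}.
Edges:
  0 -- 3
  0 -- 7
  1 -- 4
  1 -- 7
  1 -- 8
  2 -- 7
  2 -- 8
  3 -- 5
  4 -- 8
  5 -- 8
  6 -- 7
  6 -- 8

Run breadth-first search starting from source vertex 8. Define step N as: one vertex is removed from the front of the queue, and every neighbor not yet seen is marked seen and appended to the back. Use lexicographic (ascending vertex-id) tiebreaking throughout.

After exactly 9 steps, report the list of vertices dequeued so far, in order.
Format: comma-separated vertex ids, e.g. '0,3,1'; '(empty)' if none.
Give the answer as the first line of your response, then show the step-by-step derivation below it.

8,1,2,4,5,6,7,3,0

step 1: dequeue 8; queue=[1,2,4,5,6]; order=8
step 2: dequeue 1; queue=[2,4,5,6,7]; order=8,1
step 3: dequeue 2; queue=[4,5,6,7]; order=8,1,2
step 4: dequeue 4; queue=[5,6,7]; order=8,1,2,4
step 5: dequeue 5; queue=[6,7,3]; order=8,1,2,4,5
step 6: dequeue 6; queue=[7,3]; order=8,1,2,4,5,6
step 7: dequeue 7; queue=[3,0]; order=8,1,2,4,5,6,7
step 8: dequeue 3; queue=[0]; order=8,1,2,4,5,6,7,3
step 9: dequeue 0; queue=[(empty)]; order=8,1,2,4,5,6,7,3,0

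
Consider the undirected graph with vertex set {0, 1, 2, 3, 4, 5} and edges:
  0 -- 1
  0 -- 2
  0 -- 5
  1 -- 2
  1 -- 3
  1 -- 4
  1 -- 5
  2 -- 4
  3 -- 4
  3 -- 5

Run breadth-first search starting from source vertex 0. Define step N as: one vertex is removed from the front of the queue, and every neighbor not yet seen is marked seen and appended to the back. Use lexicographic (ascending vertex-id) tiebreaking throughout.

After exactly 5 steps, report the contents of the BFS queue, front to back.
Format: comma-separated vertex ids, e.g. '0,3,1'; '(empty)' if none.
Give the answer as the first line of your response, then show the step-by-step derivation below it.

4

step 1: dequeue 0; queue=[1,2,5]; order=0
step 2: dequeue 1; queue=[2,5,3,4]; order=0,1
step 3: dequeue 2; queue=[5,3,4]; order=0,1,2
step 4: dequeue 5; queue=[3,4]; order=0,1,2,5
step 5: dequeue 3; queue=[4]; order=0,1,2,5,3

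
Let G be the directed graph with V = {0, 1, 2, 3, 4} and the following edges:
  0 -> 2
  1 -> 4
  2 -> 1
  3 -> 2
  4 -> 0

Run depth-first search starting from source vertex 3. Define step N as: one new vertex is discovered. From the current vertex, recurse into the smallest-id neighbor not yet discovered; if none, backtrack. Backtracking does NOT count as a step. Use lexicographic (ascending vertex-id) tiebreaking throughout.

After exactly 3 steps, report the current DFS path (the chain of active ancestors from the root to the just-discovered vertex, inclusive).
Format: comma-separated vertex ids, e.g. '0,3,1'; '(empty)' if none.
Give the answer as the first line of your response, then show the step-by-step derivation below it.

3,2,1

step 1: discover 3; path=3; order=3
step 2: discover 2; path=3>2; order=3,2
step 3: discover 1; path=3>2>1; order=3,2,1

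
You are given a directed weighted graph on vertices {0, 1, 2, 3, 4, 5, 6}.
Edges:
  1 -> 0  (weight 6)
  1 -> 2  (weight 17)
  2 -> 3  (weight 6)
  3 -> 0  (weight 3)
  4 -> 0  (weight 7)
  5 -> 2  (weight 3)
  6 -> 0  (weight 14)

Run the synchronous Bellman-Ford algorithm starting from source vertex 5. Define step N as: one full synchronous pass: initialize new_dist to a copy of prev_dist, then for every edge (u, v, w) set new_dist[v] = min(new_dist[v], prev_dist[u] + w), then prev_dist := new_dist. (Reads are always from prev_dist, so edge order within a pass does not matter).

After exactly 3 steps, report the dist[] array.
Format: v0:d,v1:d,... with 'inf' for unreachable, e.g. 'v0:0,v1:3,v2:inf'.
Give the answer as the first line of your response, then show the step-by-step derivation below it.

v0:12,v1:inf,v2:3,v3:9,v4:inf,v5:0,v6:inf

step 1: dist = v0:inf,v1:inf,v2:3,v3:inf,v4:inf,v5:0,v6:inf
step 2: dist = v0:inf,v1:inf,v2:3,v3:9,v4:inf,v5:0,v6:inf
step 3: dist = v0:12,v1:inf,v2:3,v3:9,v4:inf,v5:0,v6:inf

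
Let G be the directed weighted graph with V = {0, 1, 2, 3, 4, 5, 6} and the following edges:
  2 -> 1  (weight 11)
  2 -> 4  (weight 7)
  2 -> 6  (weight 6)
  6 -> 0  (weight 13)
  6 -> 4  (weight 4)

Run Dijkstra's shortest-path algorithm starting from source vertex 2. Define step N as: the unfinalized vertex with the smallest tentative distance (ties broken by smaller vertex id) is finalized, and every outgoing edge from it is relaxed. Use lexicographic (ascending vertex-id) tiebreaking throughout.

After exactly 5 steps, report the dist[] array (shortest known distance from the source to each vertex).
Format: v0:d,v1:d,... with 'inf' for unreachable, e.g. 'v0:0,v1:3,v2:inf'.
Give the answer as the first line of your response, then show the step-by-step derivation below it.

v0:19,v1:11,v2:0,v3:inf,v4:7,v5:inf,v6:6

step 1: dist = v0:inf,v1:11,v2:0,v3:inf,v4:7,v5:inf,v6:6
step 2: dist = v0:19,v1:11,v2:0,v3:inf,v4:7,v5:inf,v6:6
step 3: dist = v0:19,v1:11,v2:0,v3:inf,v4:7,v5:inf,v6:6
step 4: dist = v0:19,v1:11,v2:0,v3:inf,v4:7,v5:inf,v6:6
step 5: dist = v0:19,v1:11,v2:0,v3:inf,v4:7,v5:inf,v6:6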